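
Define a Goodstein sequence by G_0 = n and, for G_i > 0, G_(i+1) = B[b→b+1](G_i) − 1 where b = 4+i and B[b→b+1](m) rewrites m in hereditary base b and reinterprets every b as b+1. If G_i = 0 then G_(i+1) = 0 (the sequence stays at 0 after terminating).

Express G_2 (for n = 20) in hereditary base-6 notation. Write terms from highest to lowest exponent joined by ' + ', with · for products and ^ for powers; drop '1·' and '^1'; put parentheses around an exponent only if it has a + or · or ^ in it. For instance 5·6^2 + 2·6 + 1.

base 4: 20 = 4^2 + 4; at 5: 5^2 + 5 = 30; next = 29
base 5: 29 = 5^2 + 4; at 6: 6^2 + 4 = 40; next = 39
base 6: 39 = 6^2 + 3; at 7: 7^2 + 3 = 52; next = 51

6^2 + 3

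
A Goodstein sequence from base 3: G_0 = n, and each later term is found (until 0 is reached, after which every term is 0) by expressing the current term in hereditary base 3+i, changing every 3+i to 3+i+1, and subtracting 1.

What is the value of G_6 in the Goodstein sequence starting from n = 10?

G_0 = 10. HB_3(10) = 3^2 + 1. Bump = 17. G_1 = 16.
G_1 = 16. HB_4(16) = 4^2. Bump = 25. G_2 = 24.
G_2 = 24. HB_5(24) = 4·5 + 4. Bump = 28. G_3 = 27.
G_3 = 27. HB_6(27) = 4·6 + 3. Bump = 31. G_4 = 30.
G_4 = 30. HB_7(30) = 4·7 + 2. Bump = 34. G_5 = 33.
G_5 = 33. HB_8(33) = 4·8 + 1. Bump = 37. G_6 = 36.
G_6 = 36. HB_9(36) = 4·9. Bump = 40. G_7 = 39.

36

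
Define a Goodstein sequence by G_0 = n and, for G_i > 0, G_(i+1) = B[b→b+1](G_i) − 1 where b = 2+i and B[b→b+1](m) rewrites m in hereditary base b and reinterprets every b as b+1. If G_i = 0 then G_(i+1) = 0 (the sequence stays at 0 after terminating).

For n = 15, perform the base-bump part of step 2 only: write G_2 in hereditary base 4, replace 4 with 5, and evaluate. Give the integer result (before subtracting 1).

G_0=15  [base 2] 2^(2 + 1) + 2^2 + 2 + 1  →[2↦3]→  3^(3 + 1) + 3^3 + 3 + 1 = 112  −1 ⇒ G_1=111
G_1=111  [base 3] 3^(3 + 1) + 3^3 + 3  →[3↦4]→  4^(4 + 1) + 4^4 + 4 = 1284  −1 ⇒ G_2=1283
G_2=1283  [base 4] 4^(4 + 1) + 4^4 + 3  →[4↦5]→  5^(5 + 1) + 5^5 + 3 = 18753  −1 ⇒ G_3=18752

18753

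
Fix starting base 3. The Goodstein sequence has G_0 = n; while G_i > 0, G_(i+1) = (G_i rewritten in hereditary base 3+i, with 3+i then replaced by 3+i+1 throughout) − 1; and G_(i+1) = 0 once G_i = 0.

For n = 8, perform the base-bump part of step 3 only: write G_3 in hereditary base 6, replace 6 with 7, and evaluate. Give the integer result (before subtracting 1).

12

8 —HB3→ 2·3 + 2 —bump→ 2·4 + 2 = 10 —(−1)→ 9
9 —HB4→ 2·4 + 1 —bump→ 2·5 + 1 = 11 —(−1)→ 10
10 —HB5→ 2·5 —bump→ 2·6 = 12 —(−1)→ 11
11 —HB6→ 6 + 5 —bump→ 7 + 5 = 12 —(−1)→ 11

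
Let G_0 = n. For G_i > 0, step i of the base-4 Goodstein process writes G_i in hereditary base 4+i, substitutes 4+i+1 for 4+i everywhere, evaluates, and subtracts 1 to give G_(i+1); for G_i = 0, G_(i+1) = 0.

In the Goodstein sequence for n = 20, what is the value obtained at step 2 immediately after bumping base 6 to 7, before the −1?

52

G_0 = 20. HB_4(20) = 4^2 + 4. Bump = 30. G_1 = 29.
G_1 = 29. HB_5(29) = 5^2 + 4. Bump = 40. G_2 = 39.
G_2 = 39. HB_6(39) = 6^2 + 3. Bump = 52. G_3 = 51.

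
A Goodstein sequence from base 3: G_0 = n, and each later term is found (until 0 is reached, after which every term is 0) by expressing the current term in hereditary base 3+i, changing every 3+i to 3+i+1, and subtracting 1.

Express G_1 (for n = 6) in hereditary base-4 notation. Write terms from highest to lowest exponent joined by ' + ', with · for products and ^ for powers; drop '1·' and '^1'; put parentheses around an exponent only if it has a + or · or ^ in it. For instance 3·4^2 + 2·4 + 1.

[0] 6 ≡ 2·3 (base 3). Lift 4: 8. −1: 7.
[1] 7 ≡ 4 + 3 (base 4). Lift 5: 8. −1: 7.

4 + 3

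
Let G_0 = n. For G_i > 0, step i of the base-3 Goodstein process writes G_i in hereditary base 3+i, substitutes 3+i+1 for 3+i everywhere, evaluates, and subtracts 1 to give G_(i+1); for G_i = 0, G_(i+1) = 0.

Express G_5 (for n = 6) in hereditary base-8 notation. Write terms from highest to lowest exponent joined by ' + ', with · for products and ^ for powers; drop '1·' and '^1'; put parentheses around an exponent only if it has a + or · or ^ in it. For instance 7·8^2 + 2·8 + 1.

G_0 = 6. HB_3(6) = 2·3. Bump = 8. G_1 = 7.
G_1 = 7. HB_4(7) = 4 + 3. Bump = 8. G_2 = 7.
G_2 = 7. HB_5(7) = 5 + 2. Bump = 8. G_3 = 7.
G_3 = 7. HB_6(7) = 6 + 1. Bump = 8. G_4 = 7.
G_4 = 7. HB_7(7) = 7. Bump = 8. G_5 = 7.
G_5 = 7. HB_8(7) = 7. Bump = 7. G_6 = 6.

7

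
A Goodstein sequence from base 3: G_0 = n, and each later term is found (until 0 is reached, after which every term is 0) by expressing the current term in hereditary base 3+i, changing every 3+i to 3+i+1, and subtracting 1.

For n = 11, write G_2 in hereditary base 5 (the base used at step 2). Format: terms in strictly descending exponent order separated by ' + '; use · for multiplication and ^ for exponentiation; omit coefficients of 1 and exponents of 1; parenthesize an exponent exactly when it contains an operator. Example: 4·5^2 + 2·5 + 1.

step 0: 11 = 3^2 + 2; sub 4 for 3: 4^2 + 2; = 18; G_1 = 18−1 = 17
step 1: 17 = 4^2 + 1; sub 5 for 4: 5^2 + 1; = 26; G_2 = 26−1 = 25
step 2: 25 = 5^2; sub 6 for 5: 6^2; = 36; G_3 = 36−1 = 35

5^2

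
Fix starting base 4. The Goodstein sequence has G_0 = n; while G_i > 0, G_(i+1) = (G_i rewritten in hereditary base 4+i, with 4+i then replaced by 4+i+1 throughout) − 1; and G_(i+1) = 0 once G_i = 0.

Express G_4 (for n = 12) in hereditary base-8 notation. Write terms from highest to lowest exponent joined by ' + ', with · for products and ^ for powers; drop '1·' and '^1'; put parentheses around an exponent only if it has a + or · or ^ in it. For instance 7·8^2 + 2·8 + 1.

2·8 + 1

12 —HB4→ 3·4 —bump→ 3·5 = 15 —(−1)→ 14
14 —HB5→ 2·5 + 4 —bump→ 2·6 + 4 = 16 —(−1)→ 15
15 —HB6→ 2·6 + 3 —bump→ 2·7 + 3 = 17 —(−1)→ 16
16 —HB7→ 2·7 + 2 —bump→ 2·8 + 2 = 18 —(−1)→ 17
17 —HB8→ 2·8 + 1 —bump→ 2·9 + 1 = 19 —(−1)→ 18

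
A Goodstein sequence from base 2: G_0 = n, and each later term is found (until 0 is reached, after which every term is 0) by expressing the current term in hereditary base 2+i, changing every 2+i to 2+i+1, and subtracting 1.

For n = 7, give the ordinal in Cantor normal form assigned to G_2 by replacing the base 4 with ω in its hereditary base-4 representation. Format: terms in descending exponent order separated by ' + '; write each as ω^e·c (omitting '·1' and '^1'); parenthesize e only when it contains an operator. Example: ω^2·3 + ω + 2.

ω^ω + 3

i=0: 7 = 2^2 + 2 + 1 (b=2); 2→3: 3^3 + 3 + 1 = 31; 31−1 = 30
i=1: 30 = 3^3 + 3 (b=3); 3→4: 4^4 + 4 = 260; 260−1 = 259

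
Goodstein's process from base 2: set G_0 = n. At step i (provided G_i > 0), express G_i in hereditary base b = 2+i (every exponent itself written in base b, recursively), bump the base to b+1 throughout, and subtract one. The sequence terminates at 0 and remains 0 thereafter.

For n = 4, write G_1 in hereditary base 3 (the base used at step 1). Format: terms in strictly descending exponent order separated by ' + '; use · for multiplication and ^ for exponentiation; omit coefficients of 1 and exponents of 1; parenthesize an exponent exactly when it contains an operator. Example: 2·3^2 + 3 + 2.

step 0: 4 = 2^2; sub 3 for 2: 3^3; = 27; G_1 = 27−1 = 26
step 1: 26 = 2·3^2 + 2·3 + 2; sub 4 for 3: 2·4^2 + 2·4 + 2; = 42; G_2 = 42−1 = 41

2·3^2 + 2·3 + 2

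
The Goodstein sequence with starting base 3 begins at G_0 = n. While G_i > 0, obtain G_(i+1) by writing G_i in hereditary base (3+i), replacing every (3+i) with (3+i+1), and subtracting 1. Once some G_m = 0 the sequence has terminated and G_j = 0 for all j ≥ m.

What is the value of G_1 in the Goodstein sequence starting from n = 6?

base 3: 6 = 2·3; at 4: 2·4 = 8; next = 7
base 4: 7 = 4 + 3; at 5: 5 + 3 = 8; next = 7

7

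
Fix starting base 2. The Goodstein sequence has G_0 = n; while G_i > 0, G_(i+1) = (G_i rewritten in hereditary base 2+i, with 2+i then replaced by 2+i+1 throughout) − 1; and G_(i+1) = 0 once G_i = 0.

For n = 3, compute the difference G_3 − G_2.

-1

i=0: 3 = 2 + 1 (b=2); 2→3: 3 + 1 = 4; 4−1 = 3
i=1: 3 = 3 (b=3); 3→4: 4 = 4; 4−1 = 3
i=2: 3 = 3 (b=4); 4→5: 3 = 3; 3−1 = 2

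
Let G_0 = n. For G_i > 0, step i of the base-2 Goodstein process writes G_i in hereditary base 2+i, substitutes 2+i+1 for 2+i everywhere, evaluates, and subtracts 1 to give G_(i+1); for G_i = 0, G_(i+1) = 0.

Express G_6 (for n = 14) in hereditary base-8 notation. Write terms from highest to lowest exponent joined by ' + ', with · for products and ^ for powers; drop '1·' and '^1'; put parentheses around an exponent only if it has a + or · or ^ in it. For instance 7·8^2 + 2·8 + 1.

8^(8 + 1) + 5·8^5 + 5·8^4 + 5·8^3 + 5·8^2 + 5·8 + 3

step 0: 14 = 2^(2 + 1) + 2^2 + 2; sub 3 for 2: 3^(3 + 1) + 3^3 + 3; = 111; G_1 = 111−1 = 110
step 1: 110 = 3^(3 + 1) + 3^3 + 2; sub 4 for 3: 4^(4 + 1) + 4^4 + 2; = 1282; G_2 = 1282−1 = 1281
step 2: 1281 = 4^(4 + 1) + 4^4 + 1; sub 5 for 4: 5^(5 + 1) + 5^5 + 1; = 18751; G_3 = 18751−1 = 18750
step 3: 18750 = 5^(5 + 1) + 5^5; sub 6 for 5: 6^(6 + 1) + 6^6; = 326592; G_4 = 326592−1 = 326591
step 4: 326591 = 6^(6 + 1) + 5·6^5 + 5·6^4 + 5·6^3 + 5·6^2 + 5·6 + 5; sub 7 for 6: 7^(7 + 1) + 5·7^5 + 5·7^4 + 5·7^3 + 5·7^2 + 5·7 + 5; = 5862841; G_5 = 5862841−1 = 5862840
step 5: 5862840 = 7^(7 + 1) + 5·7^5 + 5·7^4 + 5·7^3 + 5·7^2 + 5·7 + 4; sub 8 for 7: 8^(8 + 1) + 5·8^5 + 5·8^4 + 5·8^3 + 5·8^2 + 5·8 + 4; = 134404972; G_6 = 134404972−1 = 134404971
step 6: 134404971 = 8^(8 + 1) + 5·8^5 + 5·8^4 + 5·8^3 + 5·8^2 + 5·8 + 3; sub 9 for 8: 9^(9 + 1) + 5·9^5 + 5·9^4 + 5·9^3 + 5·9^2 + 5·9 + 3; = 3487116549; G_7 = 3487116549−1 = 3487116548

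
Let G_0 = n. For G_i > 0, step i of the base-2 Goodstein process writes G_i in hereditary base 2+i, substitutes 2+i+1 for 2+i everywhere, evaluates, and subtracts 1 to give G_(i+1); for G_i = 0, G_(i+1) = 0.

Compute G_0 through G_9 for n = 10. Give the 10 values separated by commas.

G_0 = 10. HB_2(10) = 2^(2 + 1) + 2. Bump = 84. G_1 = 83.
G_1 = 83. HB_3(83) = 3^(3 + 1) + 2. Bump = 1026. G_2 = 1025.
G_2 = 1025. HB_4(1025) = 4^(4 + 1) + 1. Bump = 15626. G_3 = 15625.
G_3 = 15625. HB_5(15625) = 5^(5 + 1). Bump = 279936. G_4 = 279935.
G_4 = 279935. HB_6(279935) = 5·6^6 + 5·6^5 + 5·6^4 + 5·6^3 + 5·6^2 + 5·6 + 5. Bump = 4215755. G_5 = 4215754.
G_5 = 4215754. HB_7(4215754) = 5·7^7 + 5·7^5 + 5·7^4 + 5·7^3 + 5·7^2 + 5·7 + 4. Bump = 84073324. G_6 = 84073323.
G_6 = 84073323. HB_8(84073323) = 5·8^8 + 5·8^5 + 5·8^4 + 5·8^3 + 5·8^2 + 5·8 + 3. Bump = 1937434593. G_7 = 1937434592.
G_7 = 1937434592. HB_9(1937434592) = 5·9^9 + 5·9^5 + 5·9^4 + 5·9^3 + 5·9^2 + 5·9 + 2. Bump = 50000555552. G_8 = 50000555551.
G_8 = 50000555551. HB_10(50000555551) = 5·10^10 + 5·10^5 + 5·10^4 + 5·10^3 + 5·10^2 + 5·10 + 1. Bump = 1426559238831. G_9 = 1426559238830.

10, 83, 1025, 15625, 279935, 4215754, 84073323, 1937434592, 50000555551, 1426559238830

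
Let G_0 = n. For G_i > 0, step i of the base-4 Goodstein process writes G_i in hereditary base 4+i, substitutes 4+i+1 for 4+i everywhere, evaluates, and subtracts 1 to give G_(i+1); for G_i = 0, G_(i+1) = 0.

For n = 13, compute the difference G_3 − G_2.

13 —HB4→ 3·4 + 1 —bump→ 3·5 + 1 = 16 —(−1)→ 15
15 —HB5→ 3·5 —bump→ 3·6 = 18 —(−1)→ 17
17 —HB6→ 2·6 + 5 —bump→ 2·7 + 5 = 19 —(−1)→ 18

1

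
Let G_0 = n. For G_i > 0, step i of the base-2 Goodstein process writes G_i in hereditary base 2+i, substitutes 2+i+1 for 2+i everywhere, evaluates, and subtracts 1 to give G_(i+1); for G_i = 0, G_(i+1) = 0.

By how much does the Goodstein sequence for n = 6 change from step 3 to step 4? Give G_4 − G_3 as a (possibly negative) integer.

6 —HB2→ 2^2 + 2 —bump→ 3^3 + 3 = 30 —(−1)→ 29
29 —HB3→ 3^3 + 2 —bump→ 4^4 + 2 = 258 —(−1)→ 257
257 —HB4→ 4^4 + 1 —bump→ 5^5 + 1 = 3126 —(−1)→ 3125
3125 —HB5→ 5^5 —bump→ 6^6 = 46656 —(−1)→ 46655

43530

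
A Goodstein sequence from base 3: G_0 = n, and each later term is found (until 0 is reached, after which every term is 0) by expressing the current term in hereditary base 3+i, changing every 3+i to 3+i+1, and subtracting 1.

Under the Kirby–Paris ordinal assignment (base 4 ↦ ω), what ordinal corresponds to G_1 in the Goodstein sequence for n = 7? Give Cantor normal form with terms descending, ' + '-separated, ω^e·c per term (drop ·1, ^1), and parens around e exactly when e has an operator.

ω·2

G_0 = 7. HB_3(7) = 2·3 + 1. Bump = 9. G_1 = 8.
G_1 = 8. HB_4(8) = 2·4. Bump = 10. G_2 = 9.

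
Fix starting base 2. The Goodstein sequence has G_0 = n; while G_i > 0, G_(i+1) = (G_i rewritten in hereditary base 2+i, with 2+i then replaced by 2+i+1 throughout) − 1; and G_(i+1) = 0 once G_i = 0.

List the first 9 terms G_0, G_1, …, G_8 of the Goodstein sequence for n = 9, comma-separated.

step 0: 9 = 2^(2 + 1) + 1; sub 3 for 2: 3^(3 + 1) + 1; = 82; G_1 = 82−1 = 81
step 1: 81 = 3^(3 + 1); sub 4 for 3: 4^(4 + 1); = 1024; G_2 = 1024−1 = 1023
step 2: 1023 = 3·4^4 + 3·4^3 + 3·4^2 + 3·4 + 3; sub 5 for 4: 3·5^5 + 3·5^3 + 3·5^2 + 3·5 + 3; = 9843; G_3 = 9843−1 = 9842
step 3: 9842 = 3·5^5 + 3·5^3 + 3·5^2 + 3·5 + 2; sub 6 for 5: 3·6^6 + 3·6^3 + 3·6^2 + 3·6 + 2; = 140744; G_4 = 140744−1 = 140743
step 4: 140743 = 3·6^6 + 3·6^3 + 3·6^2 + 3·6 + 1; sub 7 for 6: 3·7^7 + 3·7^3 + 3·7^2 + 3·7 + 1; = 2471827; G_5 = 2471827−1 = 2471826
step 5: 2471826 = 3·7^7 + 3·7^3 + 3·7^2 + 3·7; sub 8 for 7: 3·8^8 + 3·8^3 + 3·8^2 + 3·8; = 50333400; G_6 = 50333400−1 = 50333399
step 6: 50333399 = 3·8^8 + 3·8^3 + 3·8^2 + 2·8 + 7; sub 9 for 8: 3·9^9 + 3·9^3 + 3·9^2 + 2·9 + 7; = 1162263922; G_7 = 1162263922−1 = 1162263921
step 7: 1162263921 = 3·9^9 + 3·9^3 + 3·9^2 + 2·9 + 6; sub 10 for 9: 3·10^10 + 3·10^3 + 3·10^2 + 2·10 + 6; = 30000003326; G_8 = 30000003326−1 = 30000003325

9, 81, 1023, 9842, 140743, 2471826, 50333399, 1162263921, 30000003325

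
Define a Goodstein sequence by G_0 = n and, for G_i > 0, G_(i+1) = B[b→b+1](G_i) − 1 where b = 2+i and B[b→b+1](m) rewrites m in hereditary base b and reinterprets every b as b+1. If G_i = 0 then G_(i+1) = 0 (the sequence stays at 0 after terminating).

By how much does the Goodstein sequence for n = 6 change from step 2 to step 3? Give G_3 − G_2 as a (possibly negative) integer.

2868

base 2: 6 = 2^2 + 2; at 3: 3^3 + 3 = 30; next = 29
base 3: 29 = 3^3 + 2; at 4: 4^4 + 2 = 258; next = 257
base 4: 257 = 4^4 + 1; at 5: 5^5 + 1 = 3126; next = 3125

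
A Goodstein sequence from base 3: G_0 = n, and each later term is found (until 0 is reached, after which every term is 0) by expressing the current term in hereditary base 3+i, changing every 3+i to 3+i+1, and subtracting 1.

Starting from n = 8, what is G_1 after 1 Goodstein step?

9

G_0=8  [base 3] 2·3 + 2  →[3↦4]→  2·4 + 2 = 10  −1 ⇒ G_1=9
G_1=9  [base 4] 2·4 + 1  →[4↦5]→  2·5 + 1 = 11  −1 ⇒ G_2=10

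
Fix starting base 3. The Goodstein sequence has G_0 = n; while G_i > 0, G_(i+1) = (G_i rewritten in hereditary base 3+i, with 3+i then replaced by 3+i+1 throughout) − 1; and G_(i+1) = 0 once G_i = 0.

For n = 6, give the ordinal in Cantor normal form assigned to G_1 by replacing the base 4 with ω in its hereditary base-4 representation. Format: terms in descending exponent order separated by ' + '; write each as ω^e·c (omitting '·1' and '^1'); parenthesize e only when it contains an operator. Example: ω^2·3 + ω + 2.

ω + 3

G_0=6  [base 3] 2·3  →[3↦4]→  2·4 = 8  −1 ⇒ G_1=7
G_1=7  [base 4] 4 + 3  →[4↦5]→  5 + 3 = 8  −1 ⇒ G_2=7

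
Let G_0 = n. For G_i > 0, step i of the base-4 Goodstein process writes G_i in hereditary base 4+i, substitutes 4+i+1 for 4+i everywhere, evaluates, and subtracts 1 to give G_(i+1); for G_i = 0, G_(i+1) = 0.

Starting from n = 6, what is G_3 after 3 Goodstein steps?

6

step 0: 6 = 4 + 2; sub 5 for 4: 5 + 2; = 7; G_1 = 7−1 = 6
step 1: 6 = 5 + 1; sub 6 for 5: 6 + 1; = 7; G_2 = 7−1 = 6
step 2: 6 = 6; sub 7 for 6: 7; = 7; G_3 = 7−1 = 6
step 3: 6 = 6; sub 8 for 7: 6; = 6; G_4 = 6−1 = 5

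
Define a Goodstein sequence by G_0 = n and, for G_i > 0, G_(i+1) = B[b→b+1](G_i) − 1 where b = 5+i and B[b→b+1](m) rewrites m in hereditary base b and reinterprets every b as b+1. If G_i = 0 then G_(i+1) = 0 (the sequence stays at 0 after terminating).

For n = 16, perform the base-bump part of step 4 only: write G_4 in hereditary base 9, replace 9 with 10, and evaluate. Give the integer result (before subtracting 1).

base 5: 16 = 3·5 + 1; at 6: 3·6 + 1 = 19; next = 18
base 6: 18 = 3·6; at 7: 3·7 = 21; next = 20
base 7: 20 = 2·7 + 6; at 8: 2·8 + 6 = 22; next = 21
base 8: 21 = 2·8 + 5; at 9: 2·9 + 5 = 23; next = 22

24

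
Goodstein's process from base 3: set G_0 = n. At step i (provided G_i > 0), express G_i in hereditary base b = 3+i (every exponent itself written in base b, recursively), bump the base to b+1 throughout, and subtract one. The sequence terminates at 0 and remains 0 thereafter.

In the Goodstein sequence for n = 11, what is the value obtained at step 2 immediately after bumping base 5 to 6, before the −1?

36

base 3: 11 = 3^2 + 2; at 4: 4^2 + 2 = 18; next = 17
base 4: 17 = 4^2 + 1; at 5: 5^2 + 1 = 26; next = 25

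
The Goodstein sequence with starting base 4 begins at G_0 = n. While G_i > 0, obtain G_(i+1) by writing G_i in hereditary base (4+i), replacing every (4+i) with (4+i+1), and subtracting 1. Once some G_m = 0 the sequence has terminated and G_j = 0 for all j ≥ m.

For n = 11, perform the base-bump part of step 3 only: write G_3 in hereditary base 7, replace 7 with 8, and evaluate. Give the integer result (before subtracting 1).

(0) 11|_4 = 2·4 + 3 ↦ 2·5 + 3|_5 = 13 ⇒ 12
(1) 12|_5 = 2·5 + 2 ↦ 2·6 + 2|_6 = 14 ⇒ 13
(2) 13|_6 = 2·6 + 1 ↦ 2·7 + 1|_7 = 15 ⇒ 14
(3) 14|_7 = 2·7 ↦ 2·8|_8 = 16 ⇒ 15

16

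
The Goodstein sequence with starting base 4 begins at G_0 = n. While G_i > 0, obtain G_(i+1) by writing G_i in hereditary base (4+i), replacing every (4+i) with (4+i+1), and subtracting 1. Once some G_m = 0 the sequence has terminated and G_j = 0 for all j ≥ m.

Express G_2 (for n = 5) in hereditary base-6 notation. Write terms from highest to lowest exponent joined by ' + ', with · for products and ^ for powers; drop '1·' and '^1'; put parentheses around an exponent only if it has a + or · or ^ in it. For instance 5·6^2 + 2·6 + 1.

G_0=5  [base 4] 4 + 1  →[4↦5]→  5 + 1 = 6  −1 ⇒ G_1=5
G_1=5  [base 5] 5  →[5↦6]→  6 = 6  −1 ⇒ G_2=5

5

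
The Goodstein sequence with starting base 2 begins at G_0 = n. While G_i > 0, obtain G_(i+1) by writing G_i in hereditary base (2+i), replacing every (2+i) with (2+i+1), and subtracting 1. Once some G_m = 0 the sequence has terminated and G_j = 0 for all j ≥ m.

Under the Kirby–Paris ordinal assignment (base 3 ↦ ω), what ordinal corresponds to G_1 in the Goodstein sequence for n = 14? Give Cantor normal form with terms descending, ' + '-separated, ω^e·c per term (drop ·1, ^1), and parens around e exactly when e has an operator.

[0] 14 ≡ 2^(2 + 1) + 2^2 + 2 (base 2). Lift 3: 111. −1: 110.
[1] 110 ≡ 3^(3 + 1) + 3^3 + 2 (base 3). Lift 4: 1282. −1: 1281.

ω^(ω + 1) + ω^ω + 2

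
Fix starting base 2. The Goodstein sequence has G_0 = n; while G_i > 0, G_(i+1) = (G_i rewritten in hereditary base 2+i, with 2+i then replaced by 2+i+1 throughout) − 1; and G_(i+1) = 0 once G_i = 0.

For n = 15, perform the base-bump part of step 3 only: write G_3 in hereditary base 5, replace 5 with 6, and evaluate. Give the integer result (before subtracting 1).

326594

G_0=15  [base 2] 2^(2 + 1) + 2^2 + 2 + 1  →[2↦3]→  3^(3 + 1) + 3^3 + 3 + 1 = 112  −1 ⇒ G_1=111
G_1=111  [base 3] 3^(3 + 1) + 3^3 + 3  →[3↦4]→  4^(4 + 1) + 4^4 + 4 = 1284  −1 ⇒ G_2=1283
G_2=1283  [base 4] 4^(4 + 1) + 4^4 + 3  →[4↦5]→  5^(5 + 1) + 5^5 + 3 = 18753  −1 ⇒ G_3=18752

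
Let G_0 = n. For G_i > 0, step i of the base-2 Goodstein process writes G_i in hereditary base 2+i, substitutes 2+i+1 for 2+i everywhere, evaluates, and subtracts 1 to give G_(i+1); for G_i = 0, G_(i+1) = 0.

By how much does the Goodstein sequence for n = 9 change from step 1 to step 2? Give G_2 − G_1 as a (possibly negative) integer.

i=0: 9 = 2^(2 + 1) + 1 (b=2); 2→3: 3^(3 + 1) + 1 = 82; 82−1 = 81
i=1: 81 = 3^(3 + 1) (b=3); 3→4: 4^(4 + 1) = 1024; 1024−1 = 1023

942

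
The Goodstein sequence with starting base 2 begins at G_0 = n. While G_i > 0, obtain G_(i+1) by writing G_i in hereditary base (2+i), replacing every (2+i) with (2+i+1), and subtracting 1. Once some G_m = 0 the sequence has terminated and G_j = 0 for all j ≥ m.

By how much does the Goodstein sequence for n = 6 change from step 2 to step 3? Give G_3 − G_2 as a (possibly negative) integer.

G_0=6  [base 2] 2^2 + 2  →[2↦3]→  3^3 + 3 = 30  −1 ⇒ G_1=29
G_1=29  [base 3] 3^3 + 2  →[3↦4]→  4^4 + 2 = 258  −1 ⇒ G_2=257
G_2=257  [base 4] 4^4 + 1  →[4↦5]→  5^5 + 1 = 3126  −1 ⇒ G_3=3125

2868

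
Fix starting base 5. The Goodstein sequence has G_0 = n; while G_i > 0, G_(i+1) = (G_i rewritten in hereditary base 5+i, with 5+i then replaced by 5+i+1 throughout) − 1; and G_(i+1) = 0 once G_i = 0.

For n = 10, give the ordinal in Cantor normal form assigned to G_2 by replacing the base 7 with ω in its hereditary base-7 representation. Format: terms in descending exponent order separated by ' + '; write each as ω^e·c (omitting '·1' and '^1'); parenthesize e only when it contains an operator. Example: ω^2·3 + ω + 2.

[0] 10 ≡ 2·5 (base 5). Lift 6: 12. −1: 11.
[1] 11 ≡ 6 + 5 (base 6). Lift 7: 12. −1: 11.
[2] 11 ≡ 7 + 4 (base 7). Lift 8: 12. −1: 11.

ω + 4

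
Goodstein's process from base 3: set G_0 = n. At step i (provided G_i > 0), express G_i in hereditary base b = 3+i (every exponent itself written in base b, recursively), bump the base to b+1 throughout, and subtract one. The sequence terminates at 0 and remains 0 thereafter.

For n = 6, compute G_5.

i=0: 6 = 2·3 (b=3); 3→4: 2·4 = 8; 8−1 = 7
i=1: 7 = 4 + 3 (b=4); 4→5: 5 + 3 = 8; 8−1 = 7
i=2: 7 = 5 + 2 (b=5); 5→6: 6 + 2 = 8; 8−1 = 7
i=3: 7 = 6 + 1 (b=6); 6→7: 7 + 1 = 8; 8−1 = 7
i=4: 7 = 7 (b=7); 7→8: 8 = 8; 8−1 = 7

7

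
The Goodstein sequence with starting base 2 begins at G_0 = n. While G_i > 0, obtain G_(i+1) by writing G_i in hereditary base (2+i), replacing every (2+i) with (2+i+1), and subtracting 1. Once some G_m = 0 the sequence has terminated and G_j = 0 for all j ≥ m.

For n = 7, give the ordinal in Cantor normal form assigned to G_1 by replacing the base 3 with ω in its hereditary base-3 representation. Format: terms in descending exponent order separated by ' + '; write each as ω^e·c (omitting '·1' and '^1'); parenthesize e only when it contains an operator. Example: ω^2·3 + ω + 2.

ω^ω + ω

7 —HB2→ 2^2 + 2 + 1 —bump→ 3^3 + 3 + 1 = 31 —(−1)→ 30
30 —HB3→ 3^3 + 3 —bump→ 4^4 + 4 = 260 —(−1)→ 259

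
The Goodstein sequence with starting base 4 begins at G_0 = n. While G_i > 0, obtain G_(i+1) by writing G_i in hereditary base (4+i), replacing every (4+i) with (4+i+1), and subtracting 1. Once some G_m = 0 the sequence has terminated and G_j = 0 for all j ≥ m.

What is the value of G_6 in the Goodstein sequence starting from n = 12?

12 —HB4→ 3·4 —bump→ 3·5 = 15 —(−1)→ 14
14 —HB5→ 2·5 + 4 —bump→ 2·6 + 4 = 16 —(−1)→ 15
15 —HB6→ 2·6 + 3 —bump→ 2·7 + 3 = 17 —(−1)→ 16
16 —HB7→ 2·7 + 2 —bump→ 2·8 + 2 = 18 —(−1)→ 17
17 —HB8→ 2·8 + 1 —bump→ 2·9 + 1 = 19 —(−1)→ 18
18 —HB9→ 2·9 —bump→ 2·10 = 20 —(−1)→ 19
19 —HB10→ 10 + 9 —bump→ 11 + 9 = 20 —(−1)→ 19

19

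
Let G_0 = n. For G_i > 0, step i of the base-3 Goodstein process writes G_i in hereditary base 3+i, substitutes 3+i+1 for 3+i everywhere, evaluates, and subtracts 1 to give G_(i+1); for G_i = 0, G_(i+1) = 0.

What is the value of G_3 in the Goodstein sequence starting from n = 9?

9 —HB3→ 3^2 —bump→ 4^2 = 16 —(−1)→ 15
15 —HB4→ 3·4 + 3 —bump→ 3·5 + 3 = 18 —(−1)→ 17
17 —HB5→ 3·5 + 2 —bump→ 3·6 + 2 = 20 —(−1)→ 19
19 —HB6→ 3·6 + 1 —bump→ 3·7 + 1 = 22 —(−1)→ 21

19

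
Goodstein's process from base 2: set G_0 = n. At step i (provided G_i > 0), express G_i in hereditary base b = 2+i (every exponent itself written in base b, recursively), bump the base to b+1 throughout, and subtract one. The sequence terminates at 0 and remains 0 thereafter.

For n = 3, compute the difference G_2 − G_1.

0

G_0=3  [base 2] 2 + 1  →[2↦3]→  3 + 1 = 4  −1 ⇒ G_1=3
G_1=3  [base 3] 3  →[3↦4]→  4 = 4  −1 ⇒ G_2=3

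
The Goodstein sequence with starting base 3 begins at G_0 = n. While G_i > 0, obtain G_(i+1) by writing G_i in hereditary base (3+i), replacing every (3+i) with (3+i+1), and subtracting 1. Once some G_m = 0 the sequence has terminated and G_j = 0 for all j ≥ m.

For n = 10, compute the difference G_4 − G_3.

step 0: 10 = 3^2 + 1; sub 4 for 3: 4^2 + 1; = 17; G_1 = 17−1 = 16
step 1: 16 = 4^2; sub 5 for 4: 5^2; = 25; G_2 = 25−1 = 24
step 2: 24 = 4·5 + 4; sub 6 for 5: 4·6 + 4; = 28; G_3 = 28−1 = 27
step 3: 27 = 4·6 + 3; sub 7 for 6: 4·7 + 3; = 31; G_4 = 31−1 = 30

3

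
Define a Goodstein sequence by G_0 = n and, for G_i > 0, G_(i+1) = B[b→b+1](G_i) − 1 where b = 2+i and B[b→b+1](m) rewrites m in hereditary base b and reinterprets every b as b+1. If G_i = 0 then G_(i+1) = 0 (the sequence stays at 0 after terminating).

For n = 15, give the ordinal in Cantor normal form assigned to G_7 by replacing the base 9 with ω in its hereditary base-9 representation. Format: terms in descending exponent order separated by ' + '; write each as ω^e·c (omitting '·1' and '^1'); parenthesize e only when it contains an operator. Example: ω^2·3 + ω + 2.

ω^(ω + 1) + ω^7·7 + ω^6·7 + ω^5·7 + ω^4·7 + ω^3·7 + ω^2·7 + ω·7 + 6

i=0: 15 = 2^(2 + 1) + 2^2 + 2 + 1 (b=2); 2→3: 3^(3 + 1) + 3^3 + 3 + 1 = 112; 112−1 = 111
i=1: 111 = 3^(3 + 1) + 3^3 + 3 (b=3); 3→4: 4^(4 + 1) + 4^4 + 4 = 1284; 1284−1 = 1283
i=2: 1283 = 4^(4 + 1) + 4^4 + 3 (b=4); 4→5: 5^(5 + 1) + 5^5 + 3 = 18753; 18753−1 = 18752
i=3: 18752 = 5^(5 + 1) + 5^5 + 2 (b=5); 5→6: 6^(6 + 1) + 6^6 + 2 = 326594; 326594−1 = 326593
i=4: 326593 = 6^(6 + 1) + 6^6 + 1 (b=6); 6→7: 7^(7 + 1) + 7^7 + 1 = 6588345; 6588345−1 = 6588344
i=5: 6588344 = 7^(7 + 1) + 7^7 (b=7); 7→8: 8^(8 + 1) + 8^8 = 150994944; 150994944−1 = 150994943
i=6: 150994943 = 8^(8 + 1) + 7·8^7 + 7·8^6 + 7·8^5 + 7·8^4 + 7·8^3 + 7·8^2 + 7·8 + 7 (b=8); 8→9: 9^(9 + 1) + 7·9^7 + 7·9^6 + 7·9^5 + 7·9^4 + 7·9^3 + 7·9^2 + 7·9 + 7 = 3524450281; 3524450281−1 = 3524450280
i=7: 3524450280 = 9^(9 + 1) + 7·9^7 + 7·9^6 + 7·9^5 + 7·9^4 + 7·9^3 + 7·9^2 + 7·9 + 6 (b=9); 9→10: 10^(10 + 1) + 7·10^7 + 7·10^6 + 7·10^5 + 7·10^4 + 7·10^3 + 7·10^2 + 7·10 + 6 = 100077777776; 100077777776−1 = 100077777775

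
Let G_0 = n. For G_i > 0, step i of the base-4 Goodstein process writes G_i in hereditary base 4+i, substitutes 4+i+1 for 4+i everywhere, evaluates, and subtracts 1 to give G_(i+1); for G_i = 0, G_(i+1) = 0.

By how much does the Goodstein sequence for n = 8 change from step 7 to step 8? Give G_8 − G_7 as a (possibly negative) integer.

G_0 = 8. HB_4(8) = 2·4. Bump = 10. G_1 = 9.
G_1 = 9. HB_5(9) = 5 + 4. Bump = 10. G_2 = 9.
G_2 = 9. HB_6(9) = 6 + 3. Bump = 10. G_3 = 9.
G_3 = 9. HB_7(9) = 7 + 2. Bump = 10. G_4 = 9.
G_4 = 9. HB_8(9) = 8 + 1. Bump = 10. G_5 = 9.
G_5 = 9. HB_9(9) = 9. Bump = 10. G_6 = 9.
G_6 = 9. HB_10(9) = 9. Bump = 9. G_7 = 8.
G_7 = 8. HB_11(8) = 8. Bump = 8. G_8 = 7.

-1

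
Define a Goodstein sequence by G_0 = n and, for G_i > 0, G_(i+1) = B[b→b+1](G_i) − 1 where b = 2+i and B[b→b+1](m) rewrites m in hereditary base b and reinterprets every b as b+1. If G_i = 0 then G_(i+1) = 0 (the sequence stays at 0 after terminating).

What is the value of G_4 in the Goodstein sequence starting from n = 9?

step 0: 9 = 2^(2 + 1) + 1; sub 3 for 2: 3^(3 + 1) + 1; = 82; G_1 = 82−1 = 81
step 1: 81 = 3^(3 + 1); sub 4 for 3: 4^(4 + 1); = 1024; G_2 = 1024−1 = 1023
step 2: 1023 = 3·4^4 + 3·4^3 + 3·4^2 + 3·4 + 3; sub 5 for 4: 3·5^5 + 3·5^3 + 3·5^2 + 3·5 + 3; = 9843; G_3 = 9843−1 = 9842
step 3: 9842 = 3·5^5 + 3·5^3 + 3·5^2 + 3·5 + 2; sub 6 for 5: 3·6^6 + 3·6^3 + 3·6^2 + 3·6 + 2; = 140744; G_4 = 140744−1 = 140743
step 4: 140743 = 3·6^6 + 3·6^3 + 3·6^2 + 3·6 + 1; sub 7 for 6: 3·7^7 + 3·7^3 + 3·7^2 + 3·7 + 1; = 2471827; G_5 = 2471827−1 = 2471826

140743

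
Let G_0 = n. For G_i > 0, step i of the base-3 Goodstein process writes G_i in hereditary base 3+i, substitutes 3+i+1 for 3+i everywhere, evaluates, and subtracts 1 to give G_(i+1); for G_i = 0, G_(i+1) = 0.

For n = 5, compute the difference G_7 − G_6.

[0] 5 ≡ 3 + 2 (base 3). Lift 4: 6. −1: 5.
[1] 5 ≡ 4 + 1 (base 4). Lift 5: 6. −1: 5.
[2] 5 ≡ 5 (base 5). Lift 6: 6. −1: 5.
[3] 5 ≡ 5 (base 6). Lift 7: 5. −1: 4.
[4] 4 ≡ 4 (base 7). Lift 8: 4. −1: 3.
[5] 3 ≡ 3 (base 8). Lift 9: 3. −1: 2.
[6] 2 ≡ 2 (base 9). Lift 10: 2. −1: 1.

-1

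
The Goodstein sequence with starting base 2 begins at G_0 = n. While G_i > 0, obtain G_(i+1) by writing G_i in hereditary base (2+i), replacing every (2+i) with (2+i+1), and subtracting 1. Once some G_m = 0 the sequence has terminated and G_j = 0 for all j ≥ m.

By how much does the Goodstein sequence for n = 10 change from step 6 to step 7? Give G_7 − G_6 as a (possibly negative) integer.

1853361269

[0] 10 ≡ 2^(2 + 1) + 2 (base 2). Lift 3: 84. −1: 83.
[1] 83 ≡ 3^(3 + 1) + 2 (base 3). Lift 4: 1026. −1: 1025.
[2] 1025 ≡ 4^(4 + 1) + 1 (base 4). Lift 5: 15626. −1: 15625.
[3] 15625 ≡ 5^(5 + 1) (base 5). Lift 6: 279936. −1: 279935.
[4] 279935 ≡ 5·6^6 + 5·6^5 + 5·6^4 + 5·6^3 + 5·6^2 + 5·6 + 5 (base 6). Lift 7: 4215755. −1: 4215754.
[5] 4215754 ≡ 5·7^7 + 5·7^5 + 5·7^4 + 5·7^3 + 5·7^2 + 5·7 + 4 (base 7). Lift 8: 84073324. −1: 84073323.
[6] 84073323 ≡ 5·8^8 + 5·8^5 + 5·8^4 + 5·8^3 + 5·8^2 + 5·8 + 3 (base 8). Lift 9: 1937434593. −1: 1937434592.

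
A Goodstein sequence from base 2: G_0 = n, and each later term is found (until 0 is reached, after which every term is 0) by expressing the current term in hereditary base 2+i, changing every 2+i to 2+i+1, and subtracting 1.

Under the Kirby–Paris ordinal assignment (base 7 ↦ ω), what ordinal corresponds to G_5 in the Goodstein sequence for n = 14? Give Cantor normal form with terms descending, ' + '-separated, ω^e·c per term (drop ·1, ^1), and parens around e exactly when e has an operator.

G_0 = 14. HB_2(14) = 2^(2 + 1) + 2^2 + 2. Bump = 111. G_1 = 110.
G_1 = 110. HB_3(110) = 3^(3 + 1) + 3^3 + 2. Bump = 1282. G_2 = 1281.
G_2 = 1281. HB_4(1281) = 4^(4 + 1) + 4^4 + 1. Bump = 18751. G_3 = 18750.
G_3 = 18750. HB_5(18750) = 5^(5 + 1) + 5^5. Bump = 326592. G_4 = 326591.
G_4 = 326591. HB_6(326591) = 6^(6 + 1) + 5·6^5 + 5·6^4 + 5·6^3 + 5·6^2 + 5·6 + 5. Bump = 5862841. G_5 = 5862840.
G_5 = 5862840. HB_7(5862840) = 7^(7 + 1) + 5·7^5 + 5·7^4 + 5·7^3 + 5·7^2 + 5·7 + 4. Bump = 134404972. G_6 = 134404971.

ω^(ω + 1) + ω^5·5 + ω^4·5 + ω^3·5 + ω^2·5 + ω·5 + 4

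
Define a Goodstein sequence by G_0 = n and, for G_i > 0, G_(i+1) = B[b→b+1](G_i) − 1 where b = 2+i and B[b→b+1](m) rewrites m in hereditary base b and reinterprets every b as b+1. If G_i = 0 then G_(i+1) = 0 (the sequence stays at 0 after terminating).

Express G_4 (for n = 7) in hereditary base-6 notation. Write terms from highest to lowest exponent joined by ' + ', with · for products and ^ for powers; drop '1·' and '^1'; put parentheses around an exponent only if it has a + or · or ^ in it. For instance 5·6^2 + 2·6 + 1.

6^6 + 1

G_0=7  [base 2] 2^2 + 2 + 1  →[2↦3]→  3^3 + 3 + 1 = 31  −1 ⇒ G_1=30
G_1=30  [base 3] 3^3 + 3  →[3↦4]→  4^4 + 4 = 260  −1 ⇒ G_2=259
G_2=259  [base 4] 4^4 + 3  →[4↦5]→  5^5 + 3 = 3128  −1 ⇒ G_3=3127
G_3=3127  [base 5] 5^5 + 2  →[5↦6]→  6^6 + 2 = 46658  −1 ⇒ G_4=46657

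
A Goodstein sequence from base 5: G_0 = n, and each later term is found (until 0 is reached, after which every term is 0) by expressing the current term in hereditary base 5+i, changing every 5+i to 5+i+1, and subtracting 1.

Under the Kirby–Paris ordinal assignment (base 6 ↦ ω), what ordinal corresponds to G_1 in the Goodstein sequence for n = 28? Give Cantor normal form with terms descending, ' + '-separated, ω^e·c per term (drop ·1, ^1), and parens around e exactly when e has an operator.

28 —HB5→ 5^2 + 3 —bump→ 6^2 + 3 = 39 —(−1)→ 38
38 —HB6→ 6^2 + 2 —bump→ 7^2 + 2 = 51 —(−1)→ 50

ω^2 + 2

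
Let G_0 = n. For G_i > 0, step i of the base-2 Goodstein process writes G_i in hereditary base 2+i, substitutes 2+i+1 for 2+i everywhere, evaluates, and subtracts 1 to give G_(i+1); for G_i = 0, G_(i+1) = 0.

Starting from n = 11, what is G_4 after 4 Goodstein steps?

base 2: 11 = 2^(2 + 1) + 2 + 1; at 3: 3^(3 + 1) + 3 + 1 = 85; next = 84
base 3: 84 = 3^(3 + 1) + 3; at 4: 4^(4 + 1) + 4 = 1028; next = 1027
base 4: 1027 = 4^(4 + 1) + 3; at 5: 5^(5 + 1) + 3 = 15628; next = 15627
base 5: 15627 = 5^(5 + 1) + 2; at 6: 6^(6 + 1) + 2 = 279938; next = 279937
base 6: 279937 = 6^(6 + 1) + 1; at 7: 7^(7 + 1) + 1 = 5764802; next = 5764801

279937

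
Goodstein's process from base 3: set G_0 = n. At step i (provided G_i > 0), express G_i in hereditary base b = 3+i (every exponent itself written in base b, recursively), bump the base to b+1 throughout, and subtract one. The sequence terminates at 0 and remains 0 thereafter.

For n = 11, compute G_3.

35

G_0 = 11. HB_3(11) = 3^2 + 2. Bump = 18. G_1 = 17.
G_1 = 17. HB_4(17) = 4^2 + 1. Bump = 26. G_2 = 25.
G_2 = 25. HB_5(25) = 5^2. Bump = 36. G_3 = 35.
G_3 = 35. HB_6(35) = 5·6 + 5. Bump = 40. G_4 = 39.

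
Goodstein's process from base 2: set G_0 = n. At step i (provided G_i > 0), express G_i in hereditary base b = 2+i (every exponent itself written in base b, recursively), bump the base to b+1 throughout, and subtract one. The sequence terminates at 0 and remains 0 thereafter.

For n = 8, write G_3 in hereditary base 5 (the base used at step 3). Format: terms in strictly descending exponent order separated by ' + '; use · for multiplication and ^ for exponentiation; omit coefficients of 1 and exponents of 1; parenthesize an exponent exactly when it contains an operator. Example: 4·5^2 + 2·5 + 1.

i=0: 8 = 2^(2 + 1) (b=2); 2→3: 3^(3 + 1) = 81; 81−1 = 80
i=1: 80 = 2·3^3 + 2·3^2 + 2·3 + 2 (b=3); 3→4: 2·4^4 + 2·4^2 + 2·4 + 2 = 554; 554−1 = 553
i=2: 553 = 2·4^4 + 2·4^2 + 2·4 + 1 (b=4); 4→5: 2·5^5 + 2·5^2 + 2·5 + 1 = 6311; 6311−1 = 6310
i=3: 6310 = 2·5^5 + 2·5^2 + 2·5 (b=5); 5→6: 2·6^6 + 2·6^2 + 2·6 = 93396; 93396−1 = 93395

2·5^5 + 2·5^2 + 2·5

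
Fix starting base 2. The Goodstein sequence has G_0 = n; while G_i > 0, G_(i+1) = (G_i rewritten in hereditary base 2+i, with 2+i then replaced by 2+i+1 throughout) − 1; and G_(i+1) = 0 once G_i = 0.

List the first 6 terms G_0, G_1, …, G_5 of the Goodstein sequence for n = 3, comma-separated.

3, 3, 3, 2, 1, 0

(0) 3|_2 = 2 + 1 ↦ 3 + 1|_3 = 4 ⇒ 3
(1) 3|_3 = 3 ↦ 4|_4 = 4 ⇒ 3
(2) 3|_4 = 3 ↦ 3|_5 = 3 ⇒ 2
(3) 2|_5 = 2 ↦ 2|_6 = 2 ⇒ 1
(4) 1|_6 = 1 ↦ 1|_7 = 1 ⇒ 0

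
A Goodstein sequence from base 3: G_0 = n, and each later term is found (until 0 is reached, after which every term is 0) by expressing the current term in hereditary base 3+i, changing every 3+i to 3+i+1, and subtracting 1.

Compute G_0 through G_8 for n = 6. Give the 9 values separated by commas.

6, 7, 7, 7, 7, 7, 6, 5, 4

G_0 = 6. HB_3(6) = 2·3. Bump = 8. G_1 = 7.
G_1 = 7. HB_4(7) = 4 + 3. Bump = 8. G_2 = 7.
G_2 = 7. HB_5(7) = 5 + 2. Bump = 8. G_3 = 7.
G_3 = 7. HB_6(7) = 6 + 1. Bump = 8. G_4 = 7.
G_4 = 7. HB_7(7) = 7. Bump = 8. G_5 = 7.
G_5 = 7. HB_8(7) = 7. Bump = 7. G_6 = 6.
G_6 = 6. HB_9(6) = 6. Bump = 6. G_7 = 5.
G_7 = 5. HB_10(5) = 5. Bump = 5. G_8 = 4.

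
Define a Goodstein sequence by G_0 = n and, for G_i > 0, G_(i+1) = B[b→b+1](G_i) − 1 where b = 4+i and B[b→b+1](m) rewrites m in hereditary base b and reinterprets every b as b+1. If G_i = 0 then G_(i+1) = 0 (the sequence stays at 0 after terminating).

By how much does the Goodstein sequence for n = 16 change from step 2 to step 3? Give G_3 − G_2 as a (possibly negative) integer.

3

i=0: 16 = 4^2 (b=4); 4→5: 5^2 = 25; 25−1 = 24
i=1: 24 = 4·5 + 4 (b=5); 5→6: 4·6 + 4 = 28; 28−1 = 27
i=2: 27 = 4·6 + 3 (b=6); 6→7: 4·7 + 3 = 31; 31−1 = 30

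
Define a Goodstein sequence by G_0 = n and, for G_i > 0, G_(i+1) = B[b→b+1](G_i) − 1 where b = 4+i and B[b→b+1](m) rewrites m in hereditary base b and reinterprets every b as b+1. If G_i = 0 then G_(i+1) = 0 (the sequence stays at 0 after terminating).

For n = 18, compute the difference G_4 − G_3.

5

G_0 = 18. HB_4(18) = 4^2 + 2. Bump = 27. G_1 = 26.
G_1 = 26. HB_5(26) = 5^2 + 1. Bump = 37. G_2 = 36.
G_2 = 36. HB_6(36) = 6^2. Bump = 49. G_3 = 48.
G_3 = 48. HB_7(48) = 6·7 + 6. Bump = 54. G_4 = 53.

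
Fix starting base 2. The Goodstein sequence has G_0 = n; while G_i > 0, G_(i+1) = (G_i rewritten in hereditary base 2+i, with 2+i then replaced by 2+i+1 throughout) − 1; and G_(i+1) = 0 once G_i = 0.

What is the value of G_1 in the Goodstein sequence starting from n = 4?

base 2: 4 = 2^2; at 3: 3^3 = 27; next = 26
base 3: 26 = 2·3^2 + 2·3 + 2; at 4: 2·4^2 + 2·4 + 2 = 42; next = 41

26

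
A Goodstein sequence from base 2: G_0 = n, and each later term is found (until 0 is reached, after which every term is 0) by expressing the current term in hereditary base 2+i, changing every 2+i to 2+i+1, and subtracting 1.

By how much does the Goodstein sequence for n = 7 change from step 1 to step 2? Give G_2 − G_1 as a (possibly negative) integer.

G_0 = 7. HB_2(7) = 2^2 + 2 + 1. Bump = 31. G_1 = 30.
G_1 = 30. HB_3(30) = 3^3 + 3. Bump = 260. G_2 = 259.

229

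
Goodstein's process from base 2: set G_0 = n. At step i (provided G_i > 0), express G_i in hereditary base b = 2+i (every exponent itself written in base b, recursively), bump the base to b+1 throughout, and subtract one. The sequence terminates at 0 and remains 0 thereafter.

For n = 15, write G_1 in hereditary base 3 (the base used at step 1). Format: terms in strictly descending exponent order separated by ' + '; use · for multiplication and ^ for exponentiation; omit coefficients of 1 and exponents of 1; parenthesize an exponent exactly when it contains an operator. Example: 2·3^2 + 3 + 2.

3^(3 + 1) + 3^3 + 3

[0] 15 ≡ 2^(2 + 1) + 2^2 + 2 + 1 (base 2). Lift 3: 112. −1: 111.
[1] 111 ≡ 3^(3 + 1) + 3^3 + 3 (base 3). Lift 4: 1284. −1: 1283.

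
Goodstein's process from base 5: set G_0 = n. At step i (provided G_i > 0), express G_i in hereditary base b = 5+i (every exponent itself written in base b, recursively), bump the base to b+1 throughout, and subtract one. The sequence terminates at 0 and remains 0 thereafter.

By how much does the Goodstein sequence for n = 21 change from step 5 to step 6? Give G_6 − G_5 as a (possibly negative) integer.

2

i=0: 21 = 4·5 + 1 (b=5); 5→6: 4·6 + 1 = 25; 25−1 = 24
i=1: 24 = 4·6 (b=6); 6→7: 4·7 = 28; 28−1 = 27
i=2: 27 = 3·7 + 6 (b=7); 7→8: 3·8 + 6 = 30; 30−1 = 29
i=3: 29 = 3·8 + 5 (b=8); 8→9: 3·9 + 5 = 32; 32−1 = 31
i=4: 31 = 3·9 + 4 (b=9); 9→10: 3·10 + 4 = 34; 34−1 = 33
i=5: 33 = 3·10 + 3 (b=10); 10→11: 3·11 + 3 = 36; 36−1 = 35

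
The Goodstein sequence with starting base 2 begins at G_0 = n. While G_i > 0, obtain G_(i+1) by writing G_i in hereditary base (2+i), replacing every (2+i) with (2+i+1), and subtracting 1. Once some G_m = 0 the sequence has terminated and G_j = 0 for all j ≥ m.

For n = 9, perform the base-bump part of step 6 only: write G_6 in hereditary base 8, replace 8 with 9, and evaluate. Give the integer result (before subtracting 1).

step 0: 9 = 2^(2 + 1) + 1; sub 3 for 2: 3^(3 + 1) + 1; = 82; G_1 = 82−1 = 81
step 1: 81 = 3^(3 + 1); sub 4 for 3: 4^(4 + 1); = 1024; G_2 = 1024−1 = 1023
step 2: 1023 = 3·4^4 + 3·4^3 + 3·4^2 + 3·4 + 3; sub 5 for 4: 3·5^5 + 3·5^3 + 3·5^2 + 3·5 + 3; = 9843; G_3 = 9843−1 = 9842
step 3: 9842 = 3·5^5 + 3·5^3 + 3·5^2 + 3·5 + 2; sub 6 for 5: 3·6^6 + 3·6^3 + 3·6^2 + 3·6 + 2; = 140744; G_4 = 140744−1 = 140743
step 4: 140743 = 3·6^6 + 3·6^3 + 3·6^2 + 3·6 + 1; sub 7 for 6: 3·7^7 + 3·7^3 + 3·7^2 + 3·7 + 1; = 2471827; G_5 = 2471827−1 = 2471826
step 5: 2471826 = 3·7^7 + 3·7^3 + 3·7^2 + 3·7; sub 8 for 7: 3·8^8 + 3·8^3 + 3·8^2 + 3·8; = 50333400; G_6 = 50333400−1 = 50333399

1162263922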